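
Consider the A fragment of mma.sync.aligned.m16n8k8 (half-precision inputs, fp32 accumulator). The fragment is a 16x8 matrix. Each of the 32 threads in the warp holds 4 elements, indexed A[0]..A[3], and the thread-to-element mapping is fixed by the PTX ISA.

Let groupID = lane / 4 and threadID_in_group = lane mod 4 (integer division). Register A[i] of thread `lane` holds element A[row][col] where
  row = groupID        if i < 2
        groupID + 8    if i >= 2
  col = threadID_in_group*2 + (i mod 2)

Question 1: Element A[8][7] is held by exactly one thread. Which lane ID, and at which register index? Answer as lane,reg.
3,3

r=8⇒gr=0,Rb=1  c=7⇒th=3,odd=1
L=0*4+3=3  i=1*2+1=3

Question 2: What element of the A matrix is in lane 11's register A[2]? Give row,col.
10,6

lane 11→11/4=2, 11 mod 4=3
i=2  r:2+8→10  c:2·3+0→6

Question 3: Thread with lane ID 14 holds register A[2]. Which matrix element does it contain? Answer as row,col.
11,4

lane 14->14/4=3, 14 mod 4=2
i=2  r:3+8->11  c:2·2+0->4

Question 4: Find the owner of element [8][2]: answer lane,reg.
r=8⇒gr=0,Rb=1  c=2⇒th=1,odd=0
L=0*4+1=1  i=1*2+0=2

1,2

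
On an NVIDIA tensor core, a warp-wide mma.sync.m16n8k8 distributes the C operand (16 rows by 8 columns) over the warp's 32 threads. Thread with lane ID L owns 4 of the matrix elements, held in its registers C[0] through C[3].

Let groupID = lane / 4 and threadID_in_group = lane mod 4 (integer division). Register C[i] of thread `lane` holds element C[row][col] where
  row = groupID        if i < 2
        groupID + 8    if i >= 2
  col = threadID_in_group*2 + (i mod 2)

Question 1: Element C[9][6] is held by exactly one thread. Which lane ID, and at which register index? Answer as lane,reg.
r: 9->gid=1,r8=1  c: 6->tid=3,i&1=0
L=1*4+3=7  i=1*2+0=2

7,2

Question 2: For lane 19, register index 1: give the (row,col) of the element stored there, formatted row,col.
19: grp=4,tig=3
[1] (4+0,3*2+1) = (4,7)

4,7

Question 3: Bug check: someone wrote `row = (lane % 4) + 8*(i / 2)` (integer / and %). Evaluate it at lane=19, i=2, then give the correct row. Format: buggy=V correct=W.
buggy=11 correct=12

`(lane % 4) + 8*(i / 2)`[19,2]→11
19: G=4,T=3
[2] (4+8,3*2+0) = (12,6)
row: 11 vs 12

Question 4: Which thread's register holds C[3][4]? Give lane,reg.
r:3=>grp=3,rB=0  c:4=>tig=2,lo=0
L=3*4+2=14  i=0*2+0=0

14,0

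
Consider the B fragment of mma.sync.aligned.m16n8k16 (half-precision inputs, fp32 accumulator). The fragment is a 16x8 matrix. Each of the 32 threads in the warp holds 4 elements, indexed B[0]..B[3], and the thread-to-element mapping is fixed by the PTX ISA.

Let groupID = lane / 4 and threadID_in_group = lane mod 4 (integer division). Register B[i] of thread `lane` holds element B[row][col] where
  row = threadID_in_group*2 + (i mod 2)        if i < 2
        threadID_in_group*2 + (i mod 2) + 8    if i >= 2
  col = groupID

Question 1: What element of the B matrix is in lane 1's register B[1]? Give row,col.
lane 1: G=0 (1/4), T=1 (1%4)
i=1: r=1*2+1+0=3, c=G=0

3,0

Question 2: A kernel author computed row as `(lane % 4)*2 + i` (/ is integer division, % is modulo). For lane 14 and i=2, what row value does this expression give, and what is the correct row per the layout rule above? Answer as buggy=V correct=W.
buggy=6 correct=12

`(lane % 4)*2 + i`[14,2]→6
lane 14→14/4=3, 14 mod 4=2
i=2  r:2·2+0+8→12  c:3
row: 6 vs 12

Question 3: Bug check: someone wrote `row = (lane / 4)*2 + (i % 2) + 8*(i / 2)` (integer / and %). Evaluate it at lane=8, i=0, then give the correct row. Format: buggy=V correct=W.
buggy=4 correct=0

`(lane / 4)*2 + (i % 2) + 8*(i / 2)`[8,0]->4
L=8->g=8>>2=2, t=8&3=0
[0]->row 0·2+0+0=0  col g=2
row: 4 vs 0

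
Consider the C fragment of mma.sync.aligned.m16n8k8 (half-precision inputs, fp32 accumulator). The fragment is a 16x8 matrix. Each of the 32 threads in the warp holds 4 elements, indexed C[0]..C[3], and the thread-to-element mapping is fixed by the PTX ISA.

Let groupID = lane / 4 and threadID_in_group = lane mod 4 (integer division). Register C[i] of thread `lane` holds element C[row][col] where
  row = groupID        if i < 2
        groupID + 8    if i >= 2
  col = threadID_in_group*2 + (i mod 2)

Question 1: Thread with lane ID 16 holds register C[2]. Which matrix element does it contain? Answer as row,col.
L=16->gid=16>>2=4, tid=16&3=0
[2]->row 4+8=12  col 0·2+0=0

12,0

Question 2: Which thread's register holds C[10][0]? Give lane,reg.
8,2

r: 10->gid=2,r8=1  c: 0->tid=0,i&1=0
L=2*4+0=8  i=1*2+0=2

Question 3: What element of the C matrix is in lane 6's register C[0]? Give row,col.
6: g=1,t=2
[0] (1+0,2*2+0) = (1,4)

1,4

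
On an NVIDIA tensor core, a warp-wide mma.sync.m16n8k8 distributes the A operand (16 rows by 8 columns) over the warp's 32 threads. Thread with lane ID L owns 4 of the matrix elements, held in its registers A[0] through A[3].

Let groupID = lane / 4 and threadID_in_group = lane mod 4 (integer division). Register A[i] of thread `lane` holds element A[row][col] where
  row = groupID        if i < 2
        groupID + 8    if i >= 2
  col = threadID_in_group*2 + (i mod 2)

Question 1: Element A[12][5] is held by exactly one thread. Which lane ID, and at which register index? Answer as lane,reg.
18,3

r: 12->gid=4,r8=1  c: 5->tid=2,i&1=1
L=4*4+2=18  i=1*2+1=3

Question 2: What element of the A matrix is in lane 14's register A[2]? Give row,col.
L=14→G=14>>2=3, T=14&3=2
[2]→row 3+8=11  col 2·2+0=4

11,4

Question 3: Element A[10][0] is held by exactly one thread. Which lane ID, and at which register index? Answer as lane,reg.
r:10=>grp=2,rB=1  c:0=>tig=0,lo=0
L=2*4+0=8  i=1*2+0=2

8,2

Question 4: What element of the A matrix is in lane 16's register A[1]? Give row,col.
4,1

16: G=4,T=0
[1] (4+0,0*2+1) = (4,1)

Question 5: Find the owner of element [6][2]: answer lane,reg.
r:6=>grp=6,rB=0  c:2=>tig=1,lo=0
L=6*4+1=25  i=0*2+0=0

25,0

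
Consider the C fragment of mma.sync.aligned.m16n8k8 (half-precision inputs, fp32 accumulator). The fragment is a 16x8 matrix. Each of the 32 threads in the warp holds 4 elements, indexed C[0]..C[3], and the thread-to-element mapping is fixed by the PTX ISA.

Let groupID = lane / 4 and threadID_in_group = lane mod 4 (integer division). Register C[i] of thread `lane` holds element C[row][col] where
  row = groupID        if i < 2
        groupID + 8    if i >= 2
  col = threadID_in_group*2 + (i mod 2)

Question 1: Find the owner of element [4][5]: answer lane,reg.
18,1

r=4⇒gr=4,Rb=0  c=5⇒th=2,odd=1
L=4*4+2=18  i=0*2+1=1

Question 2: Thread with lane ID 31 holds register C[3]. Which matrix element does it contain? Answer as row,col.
15,7

31: g=7,t=3
[3] (7+8,3*2+1) = (15,7)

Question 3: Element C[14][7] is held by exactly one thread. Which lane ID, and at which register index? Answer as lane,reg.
27,3

r=14⇒gr=6,Rb=1  c=7⇒th=3,odd=1
L=6*4+3=27  i=1*2+1=3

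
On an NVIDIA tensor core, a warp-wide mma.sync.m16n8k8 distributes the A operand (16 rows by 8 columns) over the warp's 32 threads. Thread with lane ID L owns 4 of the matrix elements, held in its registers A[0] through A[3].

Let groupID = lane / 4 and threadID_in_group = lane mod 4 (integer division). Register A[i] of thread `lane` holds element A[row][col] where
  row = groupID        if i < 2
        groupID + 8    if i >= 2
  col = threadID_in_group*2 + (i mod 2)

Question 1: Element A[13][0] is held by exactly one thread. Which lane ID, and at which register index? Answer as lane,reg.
20,2

r:13=>grp=5,rB=1  c:0=>tig=0,lo=0
L=5*4+0=20  i=1*2+0=2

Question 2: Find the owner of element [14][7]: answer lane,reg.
r: 14->gid=6,r8=1  c: 7->tid=3,i&1=1
L=6*4+3=27  i=1*2+1=3

27,3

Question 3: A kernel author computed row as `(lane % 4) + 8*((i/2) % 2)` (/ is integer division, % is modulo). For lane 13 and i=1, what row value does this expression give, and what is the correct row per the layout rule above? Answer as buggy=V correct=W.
buggy=1 correct=3

`(lane % 4) + 8*((i/2) % 2)`[13,1]→1
13: G=3,T=1
[1] (3+0,1*2+1) = (3,3)
row: 1 vs 3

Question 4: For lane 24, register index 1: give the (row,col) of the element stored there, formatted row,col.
6,1

L=24→G=24>>2=6, T=24&3=0
[1]→row 6+0=6  col 0·2+1=1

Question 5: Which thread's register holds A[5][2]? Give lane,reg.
21,0

r=5->g=5,rb=0  c=2->t=1,b0=0
L=5*4+1=21  i=0*2+0=0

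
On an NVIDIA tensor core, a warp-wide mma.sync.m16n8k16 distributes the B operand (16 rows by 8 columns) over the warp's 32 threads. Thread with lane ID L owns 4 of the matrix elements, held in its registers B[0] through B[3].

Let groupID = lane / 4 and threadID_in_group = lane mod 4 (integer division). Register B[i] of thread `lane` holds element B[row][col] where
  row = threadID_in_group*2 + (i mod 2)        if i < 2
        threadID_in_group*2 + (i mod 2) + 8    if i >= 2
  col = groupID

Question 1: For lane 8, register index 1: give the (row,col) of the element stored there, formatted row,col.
lane 8⇒8/4=2, 8 mod 4=0
i=1  r:2·0+1+0⇒1  c:2

1,2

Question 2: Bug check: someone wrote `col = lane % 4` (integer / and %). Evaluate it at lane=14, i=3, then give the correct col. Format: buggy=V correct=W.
buggy=2 correct=3

`lane % 4`[14,3]⇒2
lane 14⇒14/4=3, 14 mod 4=2
i=3  r:2·2+1+8⇒13  c:3
col: 2 vs 3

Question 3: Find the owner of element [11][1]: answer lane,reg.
c: 1->gid=1  r: 11->r8=1,tid=1,i&1=1
L=1*4+1=5  i=1*2+1=3

5,3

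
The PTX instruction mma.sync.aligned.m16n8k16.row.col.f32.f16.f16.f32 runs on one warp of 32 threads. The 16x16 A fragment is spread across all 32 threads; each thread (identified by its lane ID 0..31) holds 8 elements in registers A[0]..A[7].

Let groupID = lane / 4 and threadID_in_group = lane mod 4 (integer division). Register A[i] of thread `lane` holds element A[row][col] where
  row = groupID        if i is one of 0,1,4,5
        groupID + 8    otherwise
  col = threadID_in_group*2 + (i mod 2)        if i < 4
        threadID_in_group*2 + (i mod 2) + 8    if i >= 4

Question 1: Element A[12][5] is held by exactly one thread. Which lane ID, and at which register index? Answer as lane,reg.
r: 12->gid=4,r8=1  c: 5->c8=0,tid=2,i&1=1
L=4*4+2=18  i=0*4+1*2+1=3

18,3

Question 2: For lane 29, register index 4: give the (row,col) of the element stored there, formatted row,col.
7,10

29: G=7,T=1
[4] (7+0,1*2+0+8) = (7,10)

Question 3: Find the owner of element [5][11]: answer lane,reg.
21,5

r:5=>grp=5,rB=0  c:11=>cB=1,tig=1,lo=1
L=5*4+1=21  i=1*4+0*2+1=5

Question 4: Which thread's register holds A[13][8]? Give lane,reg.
20,6

r=13->g=5,rb=1  c=8->cb=1,t=0,b0=0
L=5*4+0=20  i=1*4+1*2+0=6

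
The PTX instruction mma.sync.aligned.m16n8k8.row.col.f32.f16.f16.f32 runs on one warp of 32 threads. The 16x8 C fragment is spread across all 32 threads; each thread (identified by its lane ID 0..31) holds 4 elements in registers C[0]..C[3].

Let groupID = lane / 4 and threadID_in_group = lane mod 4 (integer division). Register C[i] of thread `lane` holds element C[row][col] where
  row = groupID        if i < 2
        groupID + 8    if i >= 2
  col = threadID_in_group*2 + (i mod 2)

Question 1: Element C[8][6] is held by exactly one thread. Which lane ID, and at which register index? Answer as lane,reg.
3,2

r=8→G=0,rhi=1  c=6→T=3,p=0
L=0*4+3=3  i=1*2+0=2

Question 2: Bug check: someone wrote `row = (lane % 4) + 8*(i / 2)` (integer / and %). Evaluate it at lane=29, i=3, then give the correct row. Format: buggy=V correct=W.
`(lane % 4) + 8*(i / 2)`[29,3]⇒9
lane 29⇒29/4=7, 29 mod 4=1
i=3  r:7+8⇒15  c:2·1+1⇒3
row: 9 vs 15

buggy=9 correct=15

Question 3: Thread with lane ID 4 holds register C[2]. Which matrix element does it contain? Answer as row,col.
L=4->gid=4>>2=1, tid=4&3=0
[2]->row 1+8=9  col 0·2+0=0

9,0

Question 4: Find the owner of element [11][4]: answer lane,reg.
14,2

r=11⇒gr=3,Rb=1  c=4⇒th=2,odd=0
L=3*4+2=14  i=1*2+0=2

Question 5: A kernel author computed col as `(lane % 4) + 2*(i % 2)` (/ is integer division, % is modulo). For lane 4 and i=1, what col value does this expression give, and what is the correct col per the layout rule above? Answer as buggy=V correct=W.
buggy=2 correct=1

`(lane % 4) + 2*(i % 2)`[4,1]=>2
lane 4=>4/4=1, 4 mod 4=0
i=1  r:1+0=>1  c:2·0+1=>1
col: 2 vs 1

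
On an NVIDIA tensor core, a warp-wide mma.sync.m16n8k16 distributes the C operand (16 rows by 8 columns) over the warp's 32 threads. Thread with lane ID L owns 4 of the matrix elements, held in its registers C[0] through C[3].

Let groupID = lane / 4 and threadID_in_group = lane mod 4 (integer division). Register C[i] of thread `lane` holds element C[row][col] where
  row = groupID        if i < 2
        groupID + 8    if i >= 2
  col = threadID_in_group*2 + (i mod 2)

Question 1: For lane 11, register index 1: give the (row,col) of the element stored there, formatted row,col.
2,7

11: g=2,t=3
[1] (2+0,3*2+1) = (2,7)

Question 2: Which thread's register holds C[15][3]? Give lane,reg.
29,3

r=15⇒gr=7,Rb=1  c=3⇒th=1,odd=1
L=7*4+1=29  i=1*2+1=3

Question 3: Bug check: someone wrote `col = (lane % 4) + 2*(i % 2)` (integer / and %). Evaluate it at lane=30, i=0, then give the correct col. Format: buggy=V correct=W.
buggy=2 correct=4

`(lane % 4) + 2*(i % 2)`[30,0]→2
L=30→G=30>>2=7, T=30&3=2
[0]→row 7+0=7  col 2·2+0=4
col: 2 vs 4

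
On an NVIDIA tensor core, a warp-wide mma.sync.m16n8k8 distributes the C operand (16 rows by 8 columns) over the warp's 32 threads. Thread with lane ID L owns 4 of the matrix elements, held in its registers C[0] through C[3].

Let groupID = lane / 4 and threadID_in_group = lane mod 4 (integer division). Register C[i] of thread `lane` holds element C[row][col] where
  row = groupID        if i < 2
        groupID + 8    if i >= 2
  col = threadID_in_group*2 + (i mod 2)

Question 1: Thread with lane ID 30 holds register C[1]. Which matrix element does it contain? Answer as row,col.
7,5

30: gr=7,th=2
[1] (7+0,2*2+1) = (7,5)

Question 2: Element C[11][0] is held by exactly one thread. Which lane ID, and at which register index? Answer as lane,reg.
12,2

r=11⇒gr=3,Rb=1  c=0⇒th=0,odd=0
L=3*4+0=12  i=1*2+0=2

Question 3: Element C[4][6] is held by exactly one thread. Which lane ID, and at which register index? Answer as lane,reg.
19,0

r=4->g=4,rb=0  c=6->t=3,b0=0
L=4*4+3=19  i=0*2+0=0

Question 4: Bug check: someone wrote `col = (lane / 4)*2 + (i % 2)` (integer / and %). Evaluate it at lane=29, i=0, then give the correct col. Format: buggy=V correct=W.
buggy=14 correct=2

`(lane / 4)*2 + (i % 2)`[29,0]→14
L=29→G=29>>2=7, T=29&3=1
[0]→row 7+0=7  col 1·2+0=2
col: 14 vs 2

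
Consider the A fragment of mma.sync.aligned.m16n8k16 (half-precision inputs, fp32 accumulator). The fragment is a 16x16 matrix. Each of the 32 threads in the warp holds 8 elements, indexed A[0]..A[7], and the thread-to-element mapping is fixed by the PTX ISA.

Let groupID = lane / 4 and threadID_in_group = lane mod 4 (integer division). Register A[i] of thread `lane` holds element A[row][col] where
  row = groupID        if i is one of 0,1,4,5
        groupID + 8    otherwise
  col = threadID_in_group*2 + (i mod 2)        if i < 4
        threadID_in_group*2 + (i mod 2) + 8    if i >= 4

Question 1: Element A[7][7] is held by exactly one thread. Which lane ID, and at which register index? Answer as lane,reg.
r:7=>grp=7,rB=0  c:7=>cB=0,tig=3,lo=1
L=7*4+3=31  i=0*4+0*2+1=1

31,1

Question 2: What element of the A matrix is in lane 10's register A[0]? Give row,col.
2,4

10: g=2,t=2
[0] (2+0,2*2+0+0) = (2,4)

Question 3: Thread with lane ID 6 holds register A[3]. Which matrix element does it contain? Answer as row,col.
9,5

lane 6⇒6/4=1, 6 mod 4=2
i=3  r:1+8⇒9  c:2·2+1+0⇒5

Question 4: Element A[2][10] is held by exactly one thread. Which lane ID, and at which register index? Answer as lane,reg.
9,4

r=2→G=2,rhi=0  c=10→chi=1,T=1,p=0
L=2*4+1=9  i=1*4+0*2+0=4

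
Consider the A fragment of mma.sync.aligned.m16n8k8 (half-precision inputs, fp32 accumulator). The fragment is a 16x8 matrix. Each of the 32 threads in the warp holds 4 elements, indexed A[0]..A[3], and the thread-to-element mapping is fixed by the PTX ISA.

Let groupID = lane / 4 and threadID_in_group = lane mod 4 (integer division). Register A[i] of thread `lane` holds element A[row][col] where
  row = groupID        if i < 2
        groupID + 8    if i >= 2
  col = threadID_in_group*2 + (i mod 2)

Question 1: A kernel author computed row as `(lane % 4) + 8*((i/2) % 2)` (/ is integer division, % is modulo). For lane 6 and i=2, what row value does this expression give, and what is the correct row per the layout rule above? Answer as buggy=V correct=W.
buggy=10 correct=9

`(lane % 4) + 8*((i/2) % 2)`[6,2]->10
L=6->g=6>>2=1, t=6&3=2
[2]->row 1+8=9  col 2·2+0=4
row: 10 vs 9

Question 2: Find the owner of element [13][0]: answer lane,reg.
20,2

r=13→G=5,rhi=1  c=0→T=0,p=0
L=5*4+0=20  i=1*2+0=2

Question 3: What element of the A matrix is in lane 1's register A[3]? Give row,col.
8,3

1: gr=0,th=1
[3] (0+8,1*2+1) = (8,3)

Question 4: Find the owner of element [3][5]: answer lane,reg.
14,1

r=3->g=3,rb=0  c=5->t=2,b0=1
L=3*4+2=14  i=0*2+1=1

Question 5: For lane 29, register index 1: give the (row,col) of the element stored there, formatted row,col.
7,3

lane 29: g=7 (29/4), t=1 (29%4)
i=1: r=7+0=7, c=1*2+1=3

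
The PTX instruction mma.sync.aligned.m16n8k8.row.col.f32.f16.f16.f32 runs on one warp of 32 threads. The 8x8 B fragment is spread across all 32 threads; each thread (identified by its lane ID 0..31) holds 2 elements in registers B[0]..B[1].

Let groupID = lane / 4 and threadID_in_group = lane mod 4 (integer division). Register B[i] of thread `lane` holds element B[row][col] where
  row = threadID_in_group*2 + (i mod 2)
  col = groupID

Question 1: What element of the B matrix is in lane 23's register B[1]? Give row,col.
23: grp=5,tig=3
[1] (3*2+1,5) = (7,5)

7,5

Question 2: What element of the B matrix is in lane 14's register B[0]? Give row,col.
4,3

lane 14->14/4=3, 14 mod 4=2
i=0  r:2·2+0->4  c:3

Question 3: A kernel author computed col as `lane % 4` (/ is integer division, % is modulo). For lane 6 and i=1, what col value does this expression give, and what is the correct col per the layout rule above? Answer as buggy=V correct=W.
`lane % 4`[6,1]⇒2
lane 6: gr=1 (6/4), th=2 (6%4)
i=1: r=2*2+1=5, c=gr=1
col: 2 vs 1

buggy=2 correct=1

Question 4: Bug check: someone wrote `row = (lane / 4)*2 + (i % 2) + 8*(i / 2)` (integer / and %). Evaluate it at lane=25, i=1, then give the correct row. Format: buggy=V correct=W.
`(lane / 4)*2 + (i % 2) + 8*(i / 2)`[25,1]⇒13
lane 25: gr=6 (25/4), th=1 (25%4)
i=1: r=1*2+1=3, c=gr=6
row: 13 vs 3

buggy=13 correct=3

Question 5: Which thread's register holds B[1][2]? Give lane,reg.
8,1

c=2→G=2  r=1→T=0,p=1
L=2*4+0=8  i=1=1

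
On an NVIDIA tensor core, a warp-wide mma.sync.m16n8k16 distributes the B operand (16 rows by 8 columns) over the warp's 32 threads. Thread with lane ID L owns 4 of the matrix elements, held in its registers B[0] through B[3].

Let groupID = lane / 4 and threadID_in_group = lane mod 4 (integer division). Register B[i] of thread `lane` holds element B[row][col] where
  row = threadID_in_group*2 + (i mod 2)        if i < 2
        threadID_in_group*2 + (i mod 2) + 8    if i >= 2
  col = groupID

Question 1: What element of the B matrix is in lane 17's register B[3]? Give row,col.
L=17->gid=17>>2=4, tid=17&3=1
[3]->row 1·2+1+8=11  col gid=4

11,4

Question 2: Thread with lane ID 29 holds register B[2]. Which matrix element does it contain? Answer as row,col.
10,7

29: g=7,t=1
[2] (1*2+0+8,7) = (10,7)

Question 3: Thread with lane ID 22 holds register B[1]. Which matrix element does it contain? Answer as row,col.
5,5

lane 22: gid=5 (22/4), tid=2 (22%4)
i=1: r=2*2+1+0=5, c=gid=5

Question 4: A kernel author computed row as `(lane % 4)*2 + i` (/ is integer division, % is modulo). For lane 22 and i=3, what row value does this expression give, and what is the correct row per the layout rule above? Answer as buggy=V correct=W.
buggy=7 correct=13

`(lane % 4)*2 + i`[22,3]⇒7
lane 22⇒22/4=5, 22 mod 4=2
i=3  r:2·2+1+8⇒13  c:5
row: 7 vs 13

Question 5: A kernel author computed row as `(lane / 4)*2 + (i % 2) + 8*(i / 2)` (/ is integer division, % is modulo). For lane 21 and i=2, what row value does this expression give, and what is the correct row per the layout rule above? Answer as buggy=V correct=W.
buggy=18 correct=10

`(lane / 4)*2 + (i % 2) + 8*(i / 2)`[21,2]->18
21: g=5,t=1
[2] (1*2+0+8,5) = (10,5)
row: 18 vs 10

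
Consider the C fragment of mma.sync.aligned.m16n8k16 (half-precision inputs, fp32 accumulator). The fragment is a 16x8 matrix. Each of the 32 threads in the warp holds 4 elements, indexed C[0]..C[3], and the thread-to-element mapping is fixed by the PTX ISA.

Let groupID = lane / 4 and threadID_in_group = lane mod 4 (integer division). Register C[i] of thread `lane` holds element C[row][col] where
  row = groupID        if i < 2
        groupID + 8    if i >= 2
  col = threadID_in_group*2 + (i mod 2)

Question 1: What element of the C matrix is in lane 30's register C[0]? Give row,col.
lane 30->30/4=7, 30 mod 4=2
i=0  r:7+0->7  c:2·2+0->4

7,4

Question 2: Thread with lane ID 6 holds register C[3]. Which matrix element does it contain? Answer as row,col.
9,5

6: gid=1,tid=2
[3] (1+8,2*2+1) = (9,5)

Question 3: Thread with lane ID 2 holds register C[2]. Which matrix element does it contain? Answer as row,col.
8,4

2: G=0,T=2
[2] (0+8,2*2+0) = (8,4)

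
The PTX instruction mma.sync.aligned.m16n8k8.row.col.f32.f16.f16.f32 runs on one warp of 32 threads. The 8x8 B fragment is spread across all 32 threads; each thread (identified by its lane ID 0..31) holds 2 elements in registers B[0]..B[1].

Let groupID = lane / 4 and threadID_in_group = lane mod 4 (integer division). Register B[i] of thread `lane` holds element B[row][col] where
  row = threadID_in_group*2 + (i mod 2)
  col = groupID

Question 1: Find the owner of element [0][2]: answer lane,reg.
8,0

c=2⇒gr=2  r=0⇒th=0,odd=0
L=2*4+0=8  i=0=0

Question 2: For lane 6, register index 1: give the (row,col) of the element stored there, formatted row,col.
6: g=1,t=2
[1] (2*2+1,1) = (5,1)

5,1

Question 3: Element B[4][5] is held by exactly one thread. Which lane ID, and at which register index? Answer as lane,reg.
22,0

c: 5->gid=5  r: 4->tid=2,i&1=0
L=5*4+2=22  i=0=0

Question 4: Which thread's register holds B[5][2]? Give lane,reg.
c:2=>grp=2  r:5=>tig=2,lo=1
L=2*4+2=10  i=1=1

10,1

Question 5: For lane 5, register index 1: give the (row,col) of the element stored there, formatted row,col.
lane 5: g=1 (5/4), t=1 (5%4)
i=1: r=1*2+1=3, c=g=1

3,1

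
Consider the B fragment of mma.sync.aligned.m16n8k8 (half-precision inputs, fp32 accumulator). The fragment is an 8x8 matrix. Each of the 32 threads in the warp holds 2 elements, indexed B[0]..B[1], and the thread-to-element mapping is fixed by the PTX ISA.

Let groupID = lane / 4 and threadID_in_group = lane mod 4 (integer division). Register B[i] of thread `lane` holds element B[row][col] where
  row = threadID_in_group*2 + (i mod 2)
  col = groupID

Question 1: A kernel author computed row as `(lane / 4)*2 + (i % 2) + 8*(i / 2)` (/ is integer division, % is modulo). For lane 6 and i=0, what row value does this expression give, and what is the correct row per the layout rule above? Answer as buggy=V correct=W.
buggy=2 correct=4

`(lane / 4)*2 + (i % 2) + 8*(i / 2)`[6,0]->2
6: g=1,t=2
[0] (2*2+0,1) = (4,1)
row: 2 vs 4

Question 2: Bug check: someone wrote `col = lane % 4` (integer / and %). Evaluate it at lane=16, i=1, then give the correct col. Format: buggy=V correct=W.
buggy=0 correct=4

`lane % 4`[16,1]=>0
16: grp=4,tig=0
[1] (0*2+1,4) = (1,4)
col: 0 vs 4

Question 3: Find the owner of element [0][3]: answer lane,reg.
12,0

c:3=>grp=3  r:0=>tig=0,lo=0
L=3*4+0=12  i=0=0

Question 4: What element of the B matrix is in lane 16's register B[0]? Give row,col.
0,4

16: gid=4,tid=0
[0] (0*2+0,4) = (0,4)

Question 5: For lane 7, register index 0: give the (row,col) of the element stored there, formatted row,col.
lane 7→7/4=1, 7 mod 4=3
i=0  r:2·3+0→6  c:1

6,1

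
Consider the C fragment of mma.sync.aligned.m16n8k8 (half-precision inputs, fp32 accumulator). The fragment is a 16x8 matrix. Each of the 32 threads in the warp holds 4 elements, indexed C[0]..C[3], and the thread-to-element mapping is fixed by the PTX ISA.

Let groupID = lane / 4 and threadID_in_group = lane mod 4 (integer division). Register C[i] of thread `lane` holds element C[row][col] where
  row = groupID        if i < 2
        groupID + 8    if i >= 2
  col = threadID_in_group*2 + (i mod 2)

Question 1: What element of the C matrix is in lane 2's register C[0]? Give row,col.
0,4

2: g=0,t=2
[0] (0+0,2*2+0) = (0,4)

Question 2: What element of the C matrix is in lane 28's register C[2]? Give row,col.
L=28->gid=28>>2=7, tid=28&3=0
[2]->row 7+8=15  col 0·2+0=0

15,0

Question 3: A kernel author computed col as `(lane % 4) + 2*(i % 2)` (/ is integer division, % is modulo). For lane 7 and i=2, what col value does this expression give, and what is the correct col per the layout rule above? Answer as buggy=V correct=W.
buggy=3 correct=6

`(lane % 4) + 2*(i % 2)`[7,2]=>3
7: grp=1,tig=3
[2] (1+8,3*2+0) = (9,6)
col: 3 vs 6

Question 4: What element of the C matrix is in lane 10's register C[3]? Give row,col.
L=10→G=10>>2=2, T=10&3=2
[3]→row 2+8=10  col 2·2+1=5

10,5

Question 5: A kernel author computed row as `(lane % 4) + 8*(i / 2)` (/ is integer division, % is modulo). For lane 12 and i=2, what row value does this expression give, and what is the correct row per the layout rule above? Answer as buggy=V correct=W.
buggy=8 correct=11

`(lane % 4) + 8*(i / 2)`[12,2]⇒8
L=12⇒gr=12>>2=3, th=12&3=0
[2]⇒row 3+8=11  col 0·2+0=0
row: 8 vs 11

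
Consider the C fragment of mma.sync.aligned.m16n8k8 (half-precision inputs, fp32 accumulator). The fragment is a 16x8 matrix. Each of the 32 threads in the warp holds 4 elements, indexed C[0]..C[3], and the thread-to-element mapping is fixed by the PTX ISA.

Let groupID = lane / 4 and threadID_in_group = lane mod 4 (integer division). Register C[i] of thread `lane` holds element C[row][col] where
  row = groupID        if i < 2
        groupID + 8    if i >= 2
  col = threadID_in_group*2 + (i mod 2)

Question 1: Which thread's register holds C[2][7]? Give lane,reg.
11,1

r: 2->gid=2,r8=0  c: 7->tid=3,i&1=1
L=2*4+3=11  i=0*2+1=1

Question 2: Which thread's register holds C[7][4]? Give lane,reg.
r:7=>grp=7,rB=0  c:4=>tig=2,lo=0
L=7*4+2=30  i=0*2+0=0

30,0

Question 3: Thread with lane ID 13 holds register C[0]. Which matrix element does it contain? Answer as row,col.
lane 13: gid=3 (13/4), tid=1 (13%4)
i=0: r=3+0=3, c=1*2+0=2

3,2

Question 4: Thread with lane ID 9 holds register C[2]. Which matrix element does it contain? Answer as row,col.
lane 9: gid=2 (9/4), tid=1 (9%4)
i=2: r=2+8=10, c=1*2+0=2

10,2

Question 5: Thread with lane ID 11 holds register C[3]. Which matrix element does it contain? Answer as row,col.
lane 11: gr=2 (11/4), th=3 (11%4)
i=3: r=2+8=10, c=3*2+1=7

10,7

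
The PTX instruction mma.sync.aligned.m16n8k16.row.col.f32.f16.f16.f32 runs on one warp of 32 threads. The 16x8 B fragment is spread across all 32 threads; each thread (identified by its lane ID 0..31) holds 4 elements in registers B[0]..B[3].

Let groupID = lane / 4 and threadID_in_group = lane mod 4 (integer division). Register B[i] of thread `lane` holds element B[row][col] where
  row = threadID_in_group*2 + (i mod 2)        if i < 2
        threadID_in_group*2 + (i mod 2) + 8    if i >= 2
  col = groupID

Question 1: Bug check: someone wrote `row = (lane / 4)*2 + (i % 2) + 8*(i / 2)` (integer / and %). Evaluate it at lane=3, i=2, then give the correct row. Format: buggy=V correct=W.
buggy=8 correct=14

`(lane / 4)*2 + (i % 2) + 8*(i / 2)`[3,2]->8
lane 3: gid=0 (3/4), tid=3 (3%4)
i=2: r=3*2+0+8=14, c=gid=0
row: 8 vs 14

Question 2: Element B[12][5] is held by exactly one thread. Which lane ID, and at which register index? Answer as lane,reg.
22,2

c=5->g=5  r=12->rb=1,t=2,b0=0
L=5*4+2=22  i=1*2+0=2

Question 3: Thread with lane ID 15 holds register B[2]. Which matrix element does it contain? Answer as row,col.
lane 15->15/4=3, 15 mod 4=3
i=2  r:2·3+0+8->14  c:3

14,3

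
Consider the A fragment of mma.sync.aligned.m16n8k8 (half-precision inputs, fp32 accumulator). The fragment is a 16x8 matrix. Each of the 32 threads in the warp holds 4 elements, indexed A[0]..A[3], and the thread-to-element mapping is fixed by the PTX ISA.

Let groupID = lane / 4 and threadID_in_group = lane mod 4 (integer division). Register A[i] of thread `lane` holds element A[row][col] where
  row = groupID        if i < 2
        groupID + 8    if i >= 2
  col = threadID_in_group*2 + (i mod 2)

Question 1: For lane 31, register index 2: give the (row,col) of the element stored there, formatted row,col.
lane 31: gid=7 (31/4), tid=3 (31%4)
i=2: r=7+8=15, c=3*2+0=6

15,6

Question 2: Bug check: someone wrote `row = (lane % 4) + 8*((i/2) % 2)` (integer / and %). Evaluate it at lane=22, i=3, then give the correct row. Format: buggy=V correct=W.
buggy=10 correct=13

`(lane % 4) + 8*((i/2) % 2)`[22,3]->10
L=22->gid=22>>2=5, tid=22&3=2
[3]->row 5+8=13  col 2·2+1=5
row: 10 vs 13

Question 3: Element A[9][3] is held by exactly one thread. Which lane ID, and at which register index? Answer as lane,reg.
5,3

r=9→G=1,rhi=1  c=3→T=1,p=1
L=1*4+1=5  i=1*2+1=3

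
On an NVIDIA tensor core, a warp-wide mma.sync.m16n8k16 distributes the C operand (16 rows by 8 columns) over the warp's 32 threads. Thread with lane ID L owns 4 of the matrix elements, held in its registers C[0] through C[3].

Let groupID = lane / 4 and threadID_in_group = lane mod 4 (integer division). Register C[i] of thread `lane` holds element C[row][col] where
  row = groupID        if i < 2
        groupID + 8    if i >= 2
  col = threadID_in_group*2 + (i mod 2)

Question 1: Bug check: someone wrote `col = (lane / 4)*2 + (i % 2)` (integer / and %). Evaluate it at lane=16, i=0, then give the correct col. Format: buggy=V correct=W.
buggy=8 correct=0

`(lane / 4)*2 + (i % 2)`[16,0]=>8
16: grp=4,tig=0
[0] (4+0,0*2+0) = (4,0)
col: 8 vs 0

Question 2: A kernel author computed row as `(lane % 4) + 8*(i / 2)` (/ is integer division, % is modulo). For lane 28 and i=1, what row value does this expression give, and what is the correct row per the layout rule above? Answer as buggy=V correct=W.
buggy=0 correct=7

`(lane % 4) + 8*(i / 2)`[28,1]->0
L=28->gid=28>>2=7, tid=28&3=0
[1]->row 7+0=7  col 0·2+1=1
row: 0 vs 7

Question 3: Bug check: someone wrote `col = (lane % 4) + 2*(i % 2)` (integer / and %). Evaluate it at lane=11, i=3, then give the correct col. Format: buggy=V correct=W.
`(lane % 4) + 2*(i % 2)`[11,3]=>5
L=11=>grp=11>>2=2, tig=11&3=3
[3]=>row 2+8=10  col 3·2+1=7
col: 5 vs 7

buggy=5 correct=7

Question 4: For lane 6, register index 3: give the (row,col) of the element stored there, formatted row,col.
9,5

6: g=1,t=2
[3] (1+8,2*2+1) = (9,5)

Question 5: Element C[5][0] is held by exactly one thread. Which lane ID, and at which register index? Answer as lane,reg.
20,0

r=5->g=5,rb=0  c=0->t=0,b0=0
L=5*4+0=20  i=0*2+0=0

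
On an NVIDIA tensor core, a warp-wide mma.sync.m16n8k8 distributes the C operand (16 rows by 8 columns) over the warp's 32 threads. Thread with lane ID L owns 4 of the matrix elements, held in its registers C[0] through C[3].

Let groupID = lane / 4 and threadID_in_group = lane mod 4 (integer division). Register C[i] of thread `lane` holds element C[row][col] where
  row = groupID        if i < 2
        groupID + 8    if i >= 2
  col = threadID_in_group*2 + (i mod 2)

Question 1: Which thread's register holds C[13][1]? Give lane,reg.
r=13->g=5,rb=1  c=1->t=0,b0=1
L=5*4+0=20  i=1*2+1=3

20,3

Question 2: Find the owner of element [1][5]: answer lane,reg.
r=1->g=1,rb=0  c=5->t=2,b0=1
L=1*4+2=6  i=0*2+1=1

6,1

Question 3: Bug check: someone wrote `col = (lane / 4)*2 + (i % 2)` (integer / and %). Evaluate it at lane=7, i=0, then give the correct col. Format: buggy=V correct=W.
buggy=2 correct=6

`(lane / 4)*2 + (i % 2)`[7,0]->2
L=7->g=7>>2=1, t=7&3=3
[0]->row 1+0=1  col 3·2+0=6
col: 2 vs 6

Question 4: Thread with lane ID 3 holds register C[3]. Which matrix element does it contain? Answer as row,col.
8,7

lane 3=>3/4=0, 3 mod 4=3
i=3  r:0+8=>8  c:2·3+1=>7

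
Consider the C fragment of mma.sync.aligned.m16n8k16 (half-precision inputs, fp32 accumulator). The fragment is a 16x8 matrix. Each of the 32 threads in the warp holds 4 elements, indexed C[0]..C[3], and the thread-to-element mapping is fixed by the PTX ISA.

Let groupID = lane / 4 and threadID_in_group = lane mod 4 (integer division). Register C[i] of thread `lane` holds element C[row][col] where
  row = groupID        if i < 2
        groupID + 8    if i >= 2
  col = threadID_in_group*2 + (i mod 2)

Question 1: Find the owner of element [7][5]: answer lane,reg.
r=7→G=7,rhi=0  c=5→T=2,p=1
L=7*4+2=30  i=0*2+1=1

30,1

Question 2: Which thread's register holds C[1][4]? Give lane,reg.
r=1->g=1,rb=0  c=4->t=2,b0=0
L=1*4+2=6  i=0*2+0=0

6,0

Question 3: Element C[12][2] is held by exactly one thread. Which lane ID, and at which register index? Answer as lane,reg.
r: 12->gid=4,r8=1  c: 2->tid=1,i&1=0
L=4*4+1=17  i=1*2+0=2

17,2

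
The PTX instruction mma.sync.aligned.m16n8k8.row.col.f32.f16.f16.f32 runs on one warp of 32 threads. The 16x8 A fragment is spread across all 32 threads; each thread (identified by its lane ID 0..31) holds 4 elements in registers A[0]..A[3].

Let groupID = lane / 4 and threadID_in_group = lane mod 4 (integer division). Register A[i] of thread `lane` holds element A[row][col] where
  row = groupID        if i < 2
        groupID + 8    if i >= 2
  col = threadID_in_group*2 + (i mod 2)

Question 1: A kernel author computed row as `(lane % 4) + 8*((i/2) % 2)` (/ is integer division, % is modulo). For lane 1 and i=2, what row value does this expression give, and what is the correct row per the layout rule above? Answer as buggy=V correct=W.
`(lane % 4) + 8*((i/2) % 2)`[1,2]⇒9
lane 1: gr=0 (1/4), th=1 (1%4)
i=2: r=0+8=8, c=1*2+0=2
row: 9 vs 8

buggy=9 correct=8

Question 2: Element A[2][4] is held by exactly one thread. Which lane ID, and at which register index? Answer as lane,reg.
r=2⇒gr=2,Rb=0  c=4⇒th=2,odd=0
L=2*4+2=10  i=0*2+0=0

10,0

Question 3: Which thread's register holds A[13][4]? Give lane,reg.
r=13⇒gr=5,Rb=1  c=4⇒th=2,odd=0
L=5*4+2=22  i=1*2+0=2

22,2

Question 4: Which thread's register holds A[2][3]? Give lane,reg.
r=2⇒gr=2,Rb=0  c=3⇒th=1,odd=1
L=2*4+1=9  i=0*2+1=1

9,1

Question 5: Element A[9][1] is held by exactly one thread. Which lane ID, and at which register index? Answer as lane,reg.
r: 9->gid=1,r8=1  c: 1->tid=0,i&1=1
L=1*4+0=4  i=1*2+1=3

4,3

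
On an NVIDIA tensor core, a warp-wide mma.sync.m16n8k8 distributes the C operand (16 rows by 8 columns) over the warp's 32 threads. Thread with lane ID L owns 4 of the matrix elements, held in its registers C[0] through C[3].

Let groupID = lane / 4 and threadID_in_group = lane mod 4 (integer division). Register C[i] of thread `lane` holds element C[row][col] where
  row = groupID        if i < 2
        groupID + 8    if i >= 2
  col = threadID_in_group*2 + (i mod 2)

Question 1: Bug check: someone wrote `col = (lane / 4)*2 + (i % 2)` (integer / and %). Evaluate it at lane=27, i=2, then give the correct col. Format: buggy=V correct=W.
`(lane / 4)*2 + (i % 2)`[27,2]⇒12
lane 27: gr=6 (27/4), th=3 (27%4)
i=2: r=6+8=14, c=3*2+0=6
col: 12 vs 6

buggy=12 correct=6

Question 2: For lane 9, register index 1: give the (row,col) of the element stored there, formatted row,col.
2,3

lane 9: g=2 (9/4), t=1 (9%4)
i=1: r=2+0=2, c=1*2+1=3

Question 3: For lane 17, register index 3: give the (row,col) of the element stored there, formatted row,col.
12,3

L=17⇒gr=17>>2=4, th=17&3=1
[3]⇒row 4+8=12  col 1·2+1=3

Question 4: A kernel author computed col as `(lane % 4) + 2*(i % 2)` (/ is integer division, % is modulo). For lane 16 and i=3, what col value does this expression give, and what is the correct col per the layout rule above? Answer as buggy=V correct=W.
`(lane % 4) + 2*(i % 2)`[16,3]->2
lane 16->16/4=4, 16 mod 4=0
i=3  r:4+8->12  c:2·0+1->1
col: 2 vs 1

buggy=2 correct=1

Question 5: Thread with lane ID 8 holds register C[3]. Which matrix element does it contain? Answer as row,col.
8: g=2,t=0
[3] (2+8,0*2+1) = (10,1)

10,1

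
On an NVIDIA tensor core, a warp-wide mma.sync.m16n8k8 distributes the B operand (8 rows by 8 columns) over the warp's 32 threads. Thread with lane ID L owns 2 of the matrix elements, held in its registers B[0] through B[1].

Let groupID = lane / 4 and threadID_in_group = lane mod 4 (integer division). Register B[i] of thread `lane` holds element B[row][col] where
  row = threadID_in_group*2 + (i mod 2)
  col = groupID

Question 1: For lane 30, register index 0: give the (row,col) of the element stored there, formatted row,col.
4,7

30: g=7,t=2
[0] (2*2+0,7) = (4,7)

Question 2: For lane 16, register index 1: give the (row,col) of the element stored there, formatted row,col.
1,4

16: G=4,T=0
[1] (0*2+1,4) = (1,4)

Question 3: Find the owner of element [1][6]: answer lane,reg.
24,1

c=6→G=6  r=1→T=0,p=1
L=6*4+0=24  i=1=1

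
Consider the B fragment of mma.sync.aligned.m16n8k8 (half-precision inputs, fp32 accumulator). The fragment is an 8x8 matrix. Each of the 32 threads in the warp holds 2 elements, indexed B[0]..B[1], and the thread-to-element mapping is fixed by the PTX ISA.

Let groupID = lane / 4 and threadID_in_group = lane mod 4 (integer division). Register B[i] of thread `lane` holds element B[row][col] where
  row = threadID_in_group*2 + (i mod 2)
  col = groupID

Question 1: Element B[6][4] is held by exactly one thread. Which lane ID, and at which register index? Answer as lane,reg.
c:4=>grp=4  r:6=>tig=3,lo=0
L=4*4+3=19  i=0=0

19,0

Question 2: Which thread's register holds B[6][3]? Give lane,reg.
15,0

c=3->g=3  r=6->t=3,b0=0
L=3*4+3=15  i=0=0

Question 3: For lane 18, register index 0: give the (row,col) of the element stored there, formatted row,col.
4,4

lane 18: g=4 (18/4), t=2 (18%4)
i=0: r=2*2+0=4, c=g=4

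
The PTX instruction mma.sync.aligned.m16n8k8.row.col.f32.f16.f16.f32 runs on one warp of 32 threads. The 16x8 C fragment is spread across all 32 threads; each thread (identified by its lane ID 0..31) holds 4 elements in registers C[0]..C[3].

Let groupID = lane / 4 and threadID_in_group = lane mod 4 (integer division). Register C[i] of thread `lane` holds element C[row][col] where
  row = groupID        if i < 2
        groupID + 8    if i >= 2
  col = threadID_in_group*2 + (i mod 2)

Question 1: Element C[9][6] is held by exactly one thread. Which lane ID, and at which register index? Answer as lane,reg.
7,2

r:9=>grp=1,rB=1  c:6=>tig=3,lo=0
L=1*4+3=7  i=1*2+0=2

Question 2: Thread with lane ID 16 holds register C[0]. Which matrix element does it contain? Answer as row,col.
lane 16⇒16/4=4, 16 mod 4=0
i=0  r:4+0⇒4  c:2·0+0⇒0

4,0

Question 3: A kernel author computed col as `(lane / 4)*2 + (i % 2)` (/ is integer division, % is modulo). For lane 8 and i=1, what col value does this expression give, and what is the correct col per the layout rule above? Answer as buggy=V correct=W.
`(lane / 4)*2 + (i % 2)`[8,1]=>5
lane 8=>8/4=2, 8 mod 4=0
i=1  r:2+0=>2  c:2·0+1=>1
col: 5 vs 1

buggy=5 correct=1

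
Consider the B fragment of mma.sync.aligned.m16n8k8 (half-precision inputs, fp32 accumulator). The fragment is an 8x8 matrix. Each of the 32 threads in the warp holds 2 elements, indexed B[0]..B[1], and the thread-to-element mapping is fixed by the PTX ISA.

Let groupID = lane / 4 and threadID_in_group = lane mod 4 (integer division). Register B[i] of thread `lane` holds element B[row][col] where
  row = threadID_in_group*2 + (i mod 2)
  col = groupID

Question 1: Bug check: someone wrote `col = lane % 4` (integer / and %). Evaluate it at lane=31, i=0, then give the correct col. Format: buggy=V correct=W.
buggy=3 correct=7

`lane % 4`[31,0]=>3
lane 31: grp=7 (31/4), tig=3 (31%4)
i=0: r=3*2+0=6, c=grp=7
col: 3 vs 7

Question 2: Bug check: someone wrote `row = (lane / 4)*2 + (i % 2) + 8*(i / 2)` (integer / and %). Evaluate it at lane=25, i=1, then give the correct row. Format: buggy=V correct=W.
buggy=13 correct=3

`(lane / 4)*2 + (i % 2) + 8*(i / 2)`[25,1]->13
L=25->g=25>>2=6, t=25&3=1
[1]->row 1·2+1=3  col g=6
row: 13 vs 3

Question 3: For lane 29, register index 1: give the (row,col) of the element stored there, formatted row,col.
29: gid=7,tid=1
[1] (1*2+1,7) = (3,7)

3,7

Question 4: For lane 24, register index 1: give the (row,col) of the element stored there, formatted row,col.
1,6

L=24->g=24>>2=6, t=24&3=0
[1]->row 0·2+1=1  col g=6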